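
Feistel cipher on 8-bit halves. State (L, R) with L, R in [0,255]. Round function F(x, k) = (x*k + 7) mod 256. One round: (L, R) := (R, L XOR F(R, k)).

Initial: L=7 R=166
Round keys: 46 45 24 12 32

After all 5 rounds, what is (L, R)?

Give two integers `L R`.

Round 1 (k=46): L=166 R=220
Round 2 (k=45): L=220 R=21
Round 3 (k=24): L=21 R=35
Round 4 (k=12): L=35 R=190
Round 5 (k=32): L=190 R=228

Answer: 190 228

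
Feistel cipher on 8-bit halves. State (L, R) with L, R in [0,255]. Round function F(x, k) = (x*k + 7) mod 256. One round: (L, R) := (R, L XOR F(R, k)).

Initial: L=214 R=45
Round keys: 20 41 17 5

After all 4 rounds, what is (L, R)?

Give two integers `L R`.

Answer: 133 97

Derivation:
Round 1 (k=20): L=45 R=93
Round 2 (k=41): L=93 R=193
Round 3 (k=17): L=193 R=133
Round 4 (k=5): L=133 R=97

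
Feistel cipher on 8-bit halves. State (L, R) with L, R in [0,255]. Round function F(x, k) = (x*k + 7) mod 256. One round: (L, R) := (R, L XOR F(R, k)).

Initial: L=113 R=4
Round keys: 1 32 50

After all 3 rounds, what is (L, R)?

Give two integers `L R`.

Round 1 (k=1): L=4 R=122
Round 2 (k=32): L=122 R=67
Round 3 (k=50): L=67 R=103

Answer: 67 103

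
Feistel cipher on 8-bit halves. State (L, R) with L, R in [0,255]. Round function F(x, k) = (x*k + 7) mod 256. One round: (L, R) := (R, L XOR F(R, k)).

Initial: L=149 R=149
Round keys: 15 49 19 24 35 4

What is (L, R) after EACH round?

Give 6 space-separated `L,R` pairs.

Round 1 (k=15): L=149 R=87
Round 2 (k=49): L=87 R=59
Round 3 (k=19): L=59 R=63
Round 4 (k=24): L=63 R=212
Round 5 (k=35): L=212 R=60
Round 6 (k=4): L=60 R=35

Answer: 149,87 87,59 59,63 63,212 212,60 60,35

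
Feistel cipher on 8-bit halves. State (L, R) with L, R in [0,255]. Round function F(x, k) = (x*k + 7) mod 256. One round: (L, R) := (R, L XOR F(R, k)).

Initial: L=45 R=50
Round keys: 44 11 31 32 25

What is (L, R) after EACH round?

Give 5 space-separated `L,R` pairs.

Round 1 (k=44): L=50 R=178
Round 2 (k=11): L=178 R=159
Round 3 (k=31): L=159 R=250
Round 4 (k=32): L=250 R=216
Round 5 (k=25): L=216 R=229

Answer: 50,178 178,159 159,250 250,216 216,229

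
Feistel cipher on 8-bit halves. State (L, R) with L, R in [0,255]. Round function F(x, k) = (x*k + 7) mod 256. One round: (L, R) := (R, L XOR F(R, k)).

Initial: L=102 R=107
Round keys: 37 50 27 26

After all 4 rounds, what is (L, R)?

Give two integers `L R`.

Round 1 (k=37): L=107 R=24
Round 2 (k=50): L=24 R=220
Round 3 (k=27): L=220 R=35
Round 4 (k=26): L=35 R=73

Answer: 35 73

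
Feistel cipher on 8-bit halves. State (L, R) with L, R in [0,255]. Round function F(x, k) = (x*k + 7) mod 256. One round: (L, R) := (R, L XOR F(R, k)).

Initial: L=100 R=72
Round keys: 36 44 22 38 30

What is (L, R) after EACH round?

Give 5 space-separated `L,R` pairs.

Answer: 72,67 67,195 195,138 138,64 64,13

Derivation:
Round 1 (k=36): L=72 R=67
Round 2 (k=44): L=67 R=195
Round 3 (k=22): L=195 R=138
Round 4 (k=38): L=138 R=64
Round 5 (k=30): L=64 R=13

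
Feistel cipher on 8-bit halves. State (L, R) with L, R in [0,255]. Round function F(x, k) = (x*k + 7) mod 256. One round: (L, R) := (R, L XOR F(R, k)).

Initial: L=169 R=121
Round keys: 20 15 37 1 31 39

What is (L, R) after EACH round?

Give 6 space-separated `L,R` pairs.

Round 1 (k=20): L=121 R=210
Round 2 (k=15): L=210 R=44
Round 3 (k=37): L=44 R=177
Round 4 (k=1): L=177 R=148
Round 5 (k=31): L=148 R=66
Round 6 (k=39): L=66 R=129

Answer: 121,210 210,44 44,177 177,148 148,66 66,129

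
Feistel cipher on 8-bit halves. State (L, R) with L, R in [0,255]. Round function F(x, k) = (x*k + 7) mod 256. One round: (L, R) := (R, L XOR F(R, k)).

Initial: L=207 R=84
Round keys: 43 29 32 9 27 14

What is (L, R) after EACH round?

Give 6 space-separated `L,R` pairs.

Answer: 84,236 236,151 151,11 11,253 253,189 189,160

Derivation:
Round 1 (k=43): L=84 R=236
Round 2 (k=29): L=236 R=151
Round 3 (k=32): L=151 R=11
Round 4 (k=9): L=11 R=253
Round 5 (k=27): L=253 R=189
Round 6 (k=14): L=189 R=160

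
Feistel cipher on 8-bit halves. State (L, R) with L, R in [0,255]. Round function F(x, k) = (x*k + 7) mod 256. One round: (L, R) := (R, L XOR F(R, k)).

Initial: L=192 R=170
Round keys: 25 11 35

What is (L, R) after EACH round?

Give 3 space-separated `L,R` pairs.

Answer: 170,97 97,152 152,174

Derivation:
Round 1 (k=25): L=170 R=97
Round 2 (k=11): L=97 R=152
Round 3 (k=35): L=152 R=174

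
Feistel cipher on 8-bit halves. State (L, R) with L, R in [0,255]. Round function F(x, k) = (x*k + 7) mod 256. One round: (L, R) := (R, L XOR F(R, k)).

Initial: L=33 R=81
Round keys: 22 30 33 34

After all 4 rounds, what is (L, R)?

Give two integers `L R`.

Round 1 (k=22): L=81 R=220
Round 2 (k=30): L=220 R=158
Round 3 (k=33): L=158 R=185
Round 4 (k=34): L=185 R=7

Answer: 185 7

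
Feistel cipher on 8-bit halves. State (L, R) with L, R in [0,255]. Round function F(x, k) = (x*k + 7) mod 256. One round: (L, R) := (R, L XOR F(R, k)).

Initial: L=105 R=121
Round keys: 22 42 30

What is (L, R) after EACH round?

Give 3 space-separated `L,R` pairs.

Answer: 121,4 4,214 214,31

Derivation:
Round 1 (k=22): L=121 R=4
Round 2 (k=42): L=4 R=214
Round 3 (k=30): L=214 R=31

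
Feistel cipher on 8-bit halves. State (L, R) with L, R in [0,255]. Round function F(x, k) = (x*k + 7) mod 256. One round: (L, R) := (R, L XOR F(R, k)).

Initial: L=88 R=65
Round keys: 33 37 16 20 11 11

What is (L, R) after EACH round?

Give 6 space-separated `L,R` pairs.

Round 1 (k=33): L=65 R=48
Round 2 (k=37): L=48 R=182
Round 3 (k=16): L=182 R=87
Round 4 (k=20): L=87 R=101
Round 5 (k=11): L=101 R=9
Round 6 (k=11): L=9 R=15

Answer: 65,48 48,182 182,87 87,101 101,9 9,15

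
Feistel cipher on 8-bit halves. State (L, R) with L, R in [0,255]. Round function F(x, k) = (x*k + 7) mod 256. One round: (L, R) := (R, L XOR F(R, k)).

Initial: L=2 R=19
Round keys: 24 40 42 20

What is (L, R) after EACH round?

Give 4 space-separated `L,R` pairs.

Round 1 (k=24): L=19 R=205
Round 2 (k=40): L=205 R=28
Round 3 (k=42): L=28 R=82
Round 4 (k=20): L=82 R=115

Answer: 19,205 205,28 28,82 82,115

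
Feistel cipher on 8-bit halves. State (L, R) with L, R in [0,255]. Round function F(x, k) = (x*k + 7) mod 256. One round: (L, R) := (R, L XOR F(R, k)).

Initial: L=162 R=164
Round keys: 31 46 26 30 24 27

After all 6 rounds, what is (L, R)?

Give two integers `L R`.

Round 1 (k=31): L=164 R=65
Round 2 (k=46): L=65 R=17
Round 3 (k=26): L=17 R=128
Round 4 (k=30): L=128 R=22
Round 5 (k=24): L=22 R=151
Round 6 (k=27): L=151 R=226

Answer: 151 226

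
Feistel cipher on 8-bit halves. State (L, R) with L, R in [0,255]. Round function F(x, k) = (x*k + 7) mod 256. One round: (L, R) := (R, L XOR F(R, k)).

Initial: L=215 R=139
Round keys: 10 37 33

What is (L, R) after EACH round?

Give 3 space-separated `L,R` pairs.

Answer: 139,162 162,250 250,227

Derivation:
Round 1 (k=10): L=139 R=162
Round 2 (k=37): L=162 R=250
Round 3 (k=33): L=250 R=227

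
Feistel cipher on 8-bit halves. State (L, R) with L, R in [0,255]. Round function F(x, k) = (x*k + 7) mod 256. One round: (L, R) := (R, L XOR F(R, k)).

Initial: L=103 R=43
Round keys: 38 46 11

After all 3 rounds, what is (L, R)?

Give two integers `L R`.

Answer: 160 233

Derivation:
Round 1 (k=38): L=43 R=14
Round 2 (k=46): L=14 R=160
Round 3 (k=11): L=160 R=233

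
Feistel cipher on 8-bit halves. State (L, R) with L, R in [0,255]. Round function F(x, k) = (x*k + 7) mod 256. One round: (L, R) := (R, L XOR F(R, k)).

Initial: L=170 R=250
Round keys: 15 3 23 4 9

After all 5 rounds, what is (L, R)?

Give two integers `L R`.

Round 1 (k=15): L=250 R=7
Round 2 (k=3): L=7 R=230
Round 3 (k=23): L=230 R=182
Round 4 (k=4): L=182 R=57
Round 5 (k=9): L=57 R=190

Answer: 57 190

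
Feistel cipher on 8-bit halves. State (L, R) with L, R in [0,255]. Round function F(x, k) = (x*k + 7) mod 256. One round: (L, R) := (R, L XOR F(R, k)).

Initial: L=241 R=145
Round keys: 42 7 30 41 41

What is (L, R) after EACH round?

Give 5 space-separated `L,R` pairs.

Answer: 145,32 32,118 118,251 251,76 76,200

Derivation:
Round 1 (k=42): L=145 R=32
Round 2 (k=7): L=32 R=118
Round 3 (k=30): L=118 R=251
Round 4 (k=41): L=251 R=76
Round 5 (k=41): L=76 R=200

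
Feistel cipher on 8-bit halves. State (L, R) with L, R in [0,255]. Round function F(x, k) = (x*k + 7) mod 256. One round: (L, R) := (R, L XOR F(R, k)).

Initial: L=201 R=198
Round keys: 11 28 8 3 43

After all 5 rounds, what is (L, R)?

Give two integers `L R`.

Round 1 (k=11): L=198 R=64
Round 2 (k=28): L=64 R=193
Round 3 (k=8): L=193 R=79
Round 4 (k=3): L=79 R=53
Round 5 (k=43): L=53 R=161

Answer: 53 161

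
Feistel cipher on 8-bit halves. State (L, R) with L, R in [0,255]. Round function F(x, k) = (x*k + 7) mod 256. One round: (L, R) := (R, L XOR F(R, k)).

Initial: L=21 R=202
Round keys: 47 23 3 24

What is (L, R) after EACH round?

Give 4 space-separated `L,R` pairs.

Round 1 (k=47): L=202 R=8
Round 2 (k=23): L=8 R=117
Round 3 (k=3): L=117 R=110
Round 4 (k=24): L=110 R=34

Answer: 202,8 8,117 117,110 110,34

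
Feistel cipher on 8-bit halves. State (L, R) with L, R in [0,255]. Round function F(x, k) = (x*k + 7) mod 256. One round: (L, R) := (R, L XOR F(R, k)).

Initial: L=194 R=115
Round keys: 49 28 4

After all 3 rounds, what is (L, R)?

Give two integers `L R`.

Round 1 (k=49): L=115 R=200
Round 2 (k=28): L=200 R=148
Round 3 (k=4): L=148 R=159

Answer: 148 159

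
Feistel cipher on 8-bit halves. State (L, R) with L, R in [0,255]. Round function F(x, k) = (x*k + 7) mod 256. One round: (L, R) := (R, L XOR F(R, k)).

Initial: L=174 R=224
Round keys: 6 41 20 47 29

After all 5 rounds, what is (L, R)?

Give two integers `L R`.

Round 1 (k=6): L=224 R=233
Round 2 (k=41): L=233 R=184
Round 3 (k=20): L=184 R=142
Round 4 (k=47): L=142 R=161
Round 5 (k=29): L=161 R=202

Answer: 161 202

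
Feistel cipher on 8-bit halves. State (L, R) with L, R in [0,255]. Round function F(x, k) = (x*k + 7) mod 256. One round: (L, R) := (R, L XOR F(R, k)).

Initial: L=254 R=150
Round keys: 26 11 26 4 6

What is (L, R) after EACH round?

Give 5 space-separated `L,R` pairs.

Answer: 150,189 189,176 176,90 90,223 223,27

Derivation:
Round 1 (k=26): L=150 R=189
Round 2 (k=11): L=189 R=176
Round 3 (k=26): L=176 R=90
Round 4 (k=4): L=90 R=223
Round 5 (k=6): L=223 R=27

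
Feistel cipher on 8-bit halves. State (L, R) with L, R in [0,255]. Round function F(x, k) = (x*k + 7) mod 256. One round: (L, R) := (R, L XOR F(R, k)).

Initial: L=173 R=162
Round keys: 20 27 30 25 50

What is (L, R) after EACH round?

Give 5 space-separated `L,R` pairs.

Answer: 162,2 2,159 159,171 171,37 37,234

Derivation:
Round 1 (k=20): L=162 R=2
Round 2 (k=27): L=2 R=159
Round 3 (k=30): L=159 R=171
Round 4 (k=25): L=171 R=37
Round 5 (k=50): L=37 R=234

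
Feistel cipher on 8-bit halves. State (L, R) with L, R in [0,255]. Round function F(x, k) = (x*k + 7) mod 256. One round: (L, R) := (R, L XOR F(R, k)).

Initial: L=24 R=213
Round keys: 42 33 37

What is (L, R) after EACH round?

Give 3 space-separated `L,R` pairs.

Round 1 (k=42): L=213 R=225
Round 2 (k=33): L=225 R=221
Round 3 (k=37): L=221 R=25

Answer: 213,225 225,221 221,25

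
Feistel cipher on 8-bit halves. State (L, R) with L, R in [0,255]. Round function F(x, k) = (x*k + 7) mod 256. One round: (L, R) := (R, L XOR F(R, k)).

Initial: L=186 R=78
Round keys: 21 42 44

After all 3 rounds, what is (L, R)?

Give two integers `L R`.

Answer: 3 92

Derivation:
Round 1 (k=21): L=78 R=215
Round 2 (k=42): L=215 R=3
Round 3 (k=44): L=3 R=92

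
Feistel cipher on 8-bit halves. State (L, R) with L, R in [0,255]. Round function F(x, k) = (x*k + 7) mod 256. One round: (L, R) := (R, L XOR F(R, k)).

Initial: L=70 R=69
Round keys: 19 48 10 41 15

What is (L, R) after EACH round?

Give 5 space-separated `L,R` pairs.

Answer: 69,96 96,66 66,251 251,120 120,244

Derivation:
Round 1 (k=19): L=69 R=96
Round 2 (k=48): L=96 R=66
Round 3 (k=10): L=66 R=251
Round 4 (k=41): L=251 R=120
Round 5 (k=15): L=120 R=244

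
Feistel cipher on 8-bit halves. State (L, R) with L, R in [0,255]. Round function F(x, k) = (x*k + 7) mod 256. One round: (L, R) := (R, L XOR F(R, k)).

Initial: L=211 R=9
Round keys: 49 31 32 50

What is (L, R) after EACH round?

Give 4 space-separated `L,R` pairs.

Round 1 (k=49): L=9 R=19
Round 2 (k=31): L=19 R=93
Round 3 (k=32): L=93 R=180
Round 4 (k=50): L=180 R=114

Answer: 9,19 19,93 93,180 180,114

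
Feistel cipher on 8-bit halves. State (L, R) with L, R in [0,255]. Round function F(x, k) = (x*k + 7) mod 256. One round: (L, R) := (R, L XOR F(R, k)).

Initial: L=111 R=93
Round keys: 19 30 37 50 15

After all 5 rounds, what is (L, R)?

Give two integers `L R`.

Round 1 (k=19): L=93 R=129
Round 2 (k=30): L=129 R=120
Round 3 (k=37): L=120 R=222
Round 4 (k=50): L=222 R=27
Round 5 (k=15): L=27 R=66

Answer: 27 66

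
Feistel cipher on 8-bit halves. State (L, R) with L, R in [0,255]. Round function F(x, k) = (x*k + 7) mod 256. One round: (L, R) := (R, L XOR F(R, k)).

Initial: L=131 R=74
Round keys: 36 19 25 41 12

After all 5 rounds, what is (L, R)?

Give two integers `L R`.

Answer: 50 83

Derivation:
Round 1 (k=36): L=74 R=236
Round 2 (k=19): L=236 R=193
Round 3 (k=25): L=193 R=12
Round 4 (k=41): L=12 R=50
Round 5 (k=12): L=50 R=83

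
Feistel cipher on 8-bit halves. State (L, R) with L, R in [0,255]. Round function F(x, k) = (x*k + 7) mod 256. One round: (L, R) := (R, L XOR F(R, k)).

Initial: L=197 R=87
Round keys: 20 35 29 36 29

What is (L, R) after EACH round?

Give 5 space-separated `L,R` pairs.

Answer: 87,22 22,94 94,187 187,13 13,59

Derivation:
Round 1 (k=20): L=87 R=22
Round 2 (k=35): L=22 R=94
Round 3 (k=29): L=94 R=187
Round 4 (k=36): L=187 R=13
Round 5 (k=29): L=13 R=59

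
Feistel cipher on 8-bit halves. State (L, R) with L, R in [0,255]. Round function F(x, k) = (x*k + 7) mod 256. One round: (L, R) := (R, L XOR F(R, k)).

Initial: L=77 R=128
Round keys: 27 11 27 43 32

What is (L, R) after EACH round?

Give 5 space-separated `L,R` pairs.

Answer: 128,202 202,53 53,84 84,22 22,147

Derivation:
Round 1 (k=27): L=128 R=202
Round 2 (k=11): L=202 R=53
Round 3 (k=27): L=53 R=84
Round 4 (k=43): L=84 R=22
Round 5 (k=32): L=22 R=147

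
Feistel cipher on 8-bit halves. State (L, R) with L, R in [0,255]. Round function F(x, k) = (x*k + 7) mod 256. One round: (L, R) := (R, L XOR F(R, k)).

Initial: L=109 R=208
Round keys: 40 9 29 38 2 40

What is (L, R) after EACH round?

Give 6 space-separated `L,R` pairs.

Round 1 (k=40): L=208 R=234
Round 2 (k=9): L=234 R=145
Round 3 (k=29): L=145 R=158
Round 4 (k=38): L=158 R=234
Round 5 (k=2): L=234 R=69
Round 6 (k=40): L=69 R=37

Answer: 208,234 234,145 145,158 158,234 234,69 69,37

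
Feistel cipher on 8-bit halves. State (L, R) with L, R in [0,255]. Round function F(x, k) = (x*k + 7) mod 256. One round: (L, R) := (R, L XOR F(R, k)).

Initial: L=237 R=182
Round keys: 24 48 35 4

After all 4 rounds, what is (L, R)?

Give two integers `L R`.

Answer: 224 214

Derivation:
Round 1 (k=24): L=182 R=250
Round 2 (k=48): L=250 R=81
Round 3 (k=35): L=81 R=224
Round 4 (k=4): L=224 R=214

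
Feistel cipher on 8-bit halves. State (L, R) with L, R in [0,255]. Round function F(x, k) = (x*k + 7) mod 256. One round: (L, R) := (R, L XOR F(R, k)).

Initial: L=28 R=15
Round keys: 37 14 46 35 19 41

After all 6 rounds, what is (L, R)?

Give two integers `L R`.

Round 1 (k=37): L=15 R=46
Round 2 (k=14): L=46 R=132
Round 3 (k=46): L=132 R=145
Round 4 (k=35): L=145 R=94
Round 5 (k=19): L=94 R=144
Round 6 (k=41): L=144 R=73

Answer: 144 73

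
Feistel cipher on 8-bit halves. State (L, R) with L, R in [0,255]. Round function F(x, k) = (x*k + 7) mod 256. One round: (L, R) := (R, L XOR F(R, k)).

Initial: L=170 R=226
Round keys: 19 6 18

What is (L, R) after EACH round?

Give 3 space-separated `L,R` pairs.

Answer: 226,103 103,147 147,58

Derivation:
Round 1 (k=19): L=226 R=103
Round 2 (k=6): L=103 R=147
Round 3 (k=18): L=147 R=58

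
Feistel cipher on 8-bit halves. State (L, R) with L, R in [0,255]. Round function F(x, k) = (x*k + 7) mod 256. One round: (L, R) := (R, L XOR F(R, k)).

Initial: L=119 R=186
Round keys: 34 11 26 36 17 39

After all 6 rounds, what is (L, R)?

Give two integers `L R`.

Round 1 (k=34): L=186 R=204
Round 2 (k=11): L=204 R=113
Round 3 (k=26): L=113 R=77
Round 4 (k=36): L=77 R=170
Round 5 (k=17): L=170 R=28
Round 6 (k=39): L=28 R=225

Answer: 28 225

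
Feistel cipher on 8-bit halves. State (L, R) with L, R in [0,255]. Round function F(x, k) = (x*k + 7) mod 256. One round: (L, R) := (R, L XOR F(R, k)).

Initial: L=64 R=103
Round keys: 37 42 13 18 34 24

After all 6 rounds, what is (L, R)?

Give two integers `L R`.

Answer: 120 98

Derivation:
Round 1 (k=37): L=103 R=170
Round 2 (k=42): L=170 R=140
Round 3 (k=13): L=140 R=137
Round 4 (k=18): L=137 R=37
Round 5 (k=34): L=37 R=120
Round 6 (k=24): L=120 R=98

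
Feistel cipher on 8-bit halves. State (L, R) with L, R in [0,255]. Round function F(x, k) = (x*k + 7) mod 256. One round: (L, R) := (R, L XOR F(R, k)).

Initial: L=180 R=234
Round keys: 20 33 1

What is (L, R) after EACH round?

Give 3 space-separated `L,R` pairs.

Answer: 234,251 251,136 136,116

Derivation:
Round 1 (k=20): L=234 R=251
Round 2 (k=33): L=251 R=136
Round 3 (k=1): L=136 R=116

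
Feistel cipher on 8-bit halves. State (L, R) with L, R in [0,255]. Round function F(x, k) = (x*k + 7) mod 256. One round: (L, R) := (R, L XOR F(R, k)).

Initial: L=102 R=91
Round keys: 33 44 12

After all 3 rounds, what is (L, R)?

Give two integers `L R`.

Answer: 108 179

Derivation:
Round 1 (k=33): L=91 R=164
Round 2 (k=44): L=164 R=108
Round 3 (k=12): L=108 R=179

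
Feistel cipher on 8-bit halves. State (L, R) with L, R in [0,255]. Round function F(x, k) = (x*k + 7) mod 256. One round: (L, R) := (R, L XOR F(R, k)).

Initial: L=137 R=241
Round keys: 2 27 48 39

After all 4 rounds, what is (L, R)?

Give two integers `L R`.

Answer: 71 14

Derivation:
Round 1 (k=2): L=241 R=96
Round 2 (k=27): L=96 R=214
Round 3 (k=48): L=214 R=71
Round 4 (k=39): L=71 R=14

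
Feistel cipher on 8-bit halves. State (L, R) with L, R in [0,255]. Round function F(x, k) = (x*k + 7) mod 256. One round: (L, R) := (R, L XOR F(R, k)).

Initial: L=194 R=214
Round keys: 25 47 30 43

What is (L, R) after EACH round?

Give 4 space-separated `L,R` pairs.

Answer: 214,47 47,126 126,228 228,45

Derivation:
Round 1 (k=25): L=214 R=47
Round 2 (k=47): L=47 R=126
Round 3 (k=30): L=126 R=228
Round 4 (k=43): L=228 R=45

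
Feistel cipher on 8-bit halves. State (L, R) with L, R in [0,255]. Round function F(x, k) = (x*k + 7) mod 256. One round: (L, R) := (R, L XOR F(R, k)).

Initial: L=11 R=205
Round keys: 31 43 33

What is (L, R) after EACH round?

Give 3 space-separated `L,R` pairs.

Answer: 205,209 209,239 239,7

Derivation:
Round 1 (k=31): L=205 R=209
Round 2 (k=43): L=209 R=239
Round 3 (k=33): L=239 R=7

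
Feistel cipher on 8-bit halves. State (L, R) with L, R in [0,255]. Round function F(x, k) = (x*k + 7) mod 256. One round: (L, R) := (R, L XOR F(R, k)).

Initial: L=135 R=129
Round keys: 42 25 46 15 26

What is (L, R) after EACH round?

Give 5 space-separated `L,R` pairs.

Round 1 (k=42): L=129 R=182
Round 2 (k=25): L=182 R=76
Round 3 (k=46): L=76 R=25
Round 4 (k=15): L=25 R=50
Round 5 (k=26): L=50 R=2

Answer: 129,182 182,76 76,25 25,50 50,2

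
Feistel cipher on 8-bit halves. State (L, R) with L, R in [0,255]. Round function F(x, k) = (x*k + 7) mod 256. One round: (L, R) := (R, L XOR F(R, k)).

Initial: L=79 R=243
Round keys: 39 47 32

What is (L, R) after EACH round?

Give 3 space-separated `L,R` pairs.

Answer: 243,67 67,167 167,164

Derivation:
Round 1 (k=39): L=243 R=67
Round 2 (k=47): L=67 R=167
Round 3 (k=32): L=167 R=164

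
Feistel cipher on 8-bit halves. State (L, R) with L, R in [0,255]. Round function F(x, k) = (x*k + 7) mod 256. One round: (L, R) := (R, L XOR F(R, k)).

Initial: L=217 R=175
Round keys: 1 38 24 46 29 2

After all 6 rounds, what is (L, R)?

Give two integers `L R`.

Round 1 (k=1): L=175 R=111
Round 2 (k=38): L=111 R=46
Round 3 (k=24): L=46 R=56
Round 4 (k=46): L=56 R=57
Round 5 (k=29): L=57 R=68
Round 6 (k=2): L=68 R=182

Answer: 68 182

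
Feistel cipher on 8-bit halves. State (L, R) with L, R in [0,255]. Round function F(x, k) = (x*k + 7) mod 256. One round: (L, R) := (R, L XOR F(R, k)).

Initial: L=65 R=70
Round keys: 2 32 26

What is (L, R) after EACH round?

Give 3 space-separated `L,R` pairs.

Round 1 (k=2): L=70 R=210
Round 2 (k=32): L=210 R=1
Round 3 (k=26): L=1 R=243

Answer: 70,210 210,1 1,243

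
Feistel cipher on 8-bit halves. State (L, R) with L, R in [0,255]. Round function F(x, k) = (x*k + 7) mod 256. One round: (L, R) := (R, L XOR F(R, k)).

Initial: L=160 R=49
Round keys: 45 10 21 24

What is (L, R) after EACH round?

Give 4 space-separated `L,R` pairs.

Round 1 (k=45): L=49 R=4
Round 2 (k=10): L=4 R=30
Round 3 (k=21): L=30 R=121
Round 4 (k=24): L=121 R=65

Answer: 49,4 4,30 30,121 121,65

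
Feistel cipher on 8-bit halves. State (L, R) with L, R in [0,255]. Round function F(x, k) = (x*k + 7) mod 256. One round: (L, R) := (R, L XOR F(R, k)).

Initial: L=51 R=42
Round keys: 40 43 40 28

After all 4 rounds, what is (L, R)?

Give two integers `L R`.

Answer: 75 130

Derivation:
Round 1 (k=40): L=42 R=164
Round 2 (k=43): L=164 R=185
Round 3 (k=40): L=185 R=75
Round 4 (k=28): L=75 R=130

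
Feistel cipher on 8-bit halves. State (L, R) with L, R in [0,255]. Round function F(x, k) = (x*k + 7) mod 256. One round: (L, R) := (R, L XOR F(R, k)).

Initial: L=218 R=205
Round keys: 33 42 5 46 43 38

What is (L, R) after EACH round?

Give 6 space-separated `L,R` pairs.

Round 1 (k=33): L=205 R=174
Round 2 (k=42): L=174 R=94
Round 3 (k=5): L=94 R=115
Round 4 (k=46): L=115 R=239
Round 5 (k=43): L=239 R=95
Round 6 (k=38): L=95 R=206

Answer: 205,174 174,94 94,115 115,239 239,95 95,206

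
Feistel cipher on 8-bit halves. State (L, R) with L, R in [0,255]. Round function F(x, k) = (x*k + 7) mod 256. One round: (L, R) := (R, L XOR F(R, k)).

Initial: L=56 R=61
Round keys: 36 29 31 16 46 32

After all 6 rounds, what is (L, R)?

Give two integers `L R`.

Answer: 216 51

Derivation:
Round 1 (k=36): L=61 R=163
Round 2 (k=29): L=163 R=67
Round 3 (k=31): L=67 R=135
Round 4 (k=16): L=135 R=52
Round 5 (k=46): L=52 R=216
Round 6 (k=32): L=216 R=51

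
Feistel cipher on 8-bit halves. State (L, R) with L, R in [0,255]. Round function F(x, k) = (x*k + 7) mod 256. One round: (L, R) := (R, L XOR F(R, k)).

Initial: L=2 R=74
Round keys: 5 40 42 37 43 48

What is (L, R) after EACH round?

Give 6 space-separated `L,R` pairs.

Answer: 74,123 123,117 117,66 66,228 228,17 17,211

Derivation:
Round 1 (k=5): L=74 R=123
Round 2 (k=40): L=123 R=117
Round 3 (k=42): L=117 R=66
Round 4 (k=37): L=66 R=228
Round 5 (k=43): L=228 R=17
Round 6 (k=48): L=17 R=211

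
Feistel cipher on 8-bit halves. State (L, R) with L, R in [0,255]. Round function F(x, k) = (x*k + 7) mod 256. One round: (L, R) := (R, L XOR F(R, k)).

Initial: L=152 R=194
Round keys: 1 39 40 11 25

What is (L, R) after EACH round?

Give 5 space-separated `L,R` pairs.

Round 1 (k=1): L=194 R=81
Round 2 (k=39): L=81 R=156
Round 3 (k=40): L=156 R=54
Round 4 (k=11): L=54 R=197
Round 5 (k=25): L=197 R=114

Answer: 194,81 81,156 156,54 54,197 197,114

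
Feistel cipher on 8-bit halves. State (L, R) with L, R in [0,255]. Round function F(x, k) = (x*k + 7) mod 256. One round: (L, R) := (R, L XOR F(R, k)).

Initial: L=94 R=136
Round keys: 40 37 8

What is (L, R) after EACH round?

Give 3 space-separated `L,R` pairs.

Answer: 136,25 25,44 44,126

Derivation:
Round 1 (k=40): L=136 R=25
Round 2 (k=37): L=25 R=44
Round 3 (k=8): L=44 R=126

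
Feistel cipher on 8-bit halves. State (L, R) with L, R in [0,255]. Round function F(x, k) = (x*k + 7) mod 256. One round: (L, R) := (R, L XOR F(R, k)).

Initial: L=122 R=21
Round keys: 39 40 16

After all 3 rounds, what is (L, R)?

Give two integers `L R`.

Round 1 (k=39): L=21 R=64
Round 2 (k=40): L=64 R=18
Round 3 (k=16): L=18 R=103

Answer: 18 103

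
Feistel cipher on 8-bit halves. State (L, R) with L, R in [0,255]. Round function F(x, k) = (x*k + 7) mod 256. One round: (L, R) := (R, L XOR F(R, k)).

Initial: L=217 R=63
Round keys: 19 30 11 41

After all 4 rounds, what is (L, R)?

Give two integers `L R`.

Answer: 0 245

Derivation:
Round 1 (k=19): L=63 R=109
Round 2 (k=30): L=109 R=242
Round 3 (k=11): L=242 R=0
Round 4 (k=41): L=0 R=245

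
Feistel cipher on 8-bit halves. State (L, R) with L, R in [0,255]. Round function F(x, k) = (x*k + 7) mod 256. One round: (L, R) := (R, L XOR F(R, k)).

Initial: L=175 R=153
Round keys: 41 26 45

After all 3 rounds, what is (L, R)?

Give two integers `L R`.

Answer: 100 188

Derivation:
Round 1 (k=41): L=153 R=39
Round 2 (k=26): L=39 R=100
Round 3 (k=45): L=100 R=188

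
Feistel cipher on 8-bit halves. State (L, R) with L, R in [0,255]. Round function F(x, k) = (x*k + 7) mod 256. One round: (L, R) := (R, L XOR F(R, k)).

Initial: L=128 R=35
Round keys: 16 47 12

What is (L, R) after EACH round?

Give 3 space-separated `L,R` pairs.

Answer: 35,183 183,131 131,156

Derivation:
Round 1 (k=16): L=35 R=183
Round 2 (k=47): L=183 R=131
Round 3 (k=12): L=131 R=156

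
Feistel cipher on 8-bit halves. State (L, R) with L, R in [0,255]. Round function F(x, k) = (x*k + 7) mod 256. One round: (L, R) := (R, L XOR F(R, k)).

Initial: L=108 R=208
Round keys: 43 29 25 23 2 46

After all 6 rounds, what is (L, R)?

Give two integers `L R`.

Answer: 115 166

Derivation:
Round 1 (k=43): L=208 R=155
Round 2 (k=29): L=155 R=70
Round 3 (k=25): L=70 R=70
Round 4 (k=23): L=70 R=23
Round 5 (k=2): L=23 R=115
Round 6 (k=46): L=115 R=166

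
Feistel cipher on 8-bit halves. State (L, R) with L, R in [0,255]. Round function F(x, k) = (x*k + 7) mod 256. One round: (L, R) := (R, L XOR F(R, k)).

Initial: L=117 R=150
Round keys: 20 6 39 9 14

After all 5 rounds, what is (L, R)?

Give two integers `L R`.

Round 1 (k=20): L=150 R=202
Round 2 (k=6): L=202 R=85
Round 3 (k=39): L=85 R=48
Round 4 (k=9): L=48 R=226
Round 5 (k=14): L=226 R=83

Answer: 226 83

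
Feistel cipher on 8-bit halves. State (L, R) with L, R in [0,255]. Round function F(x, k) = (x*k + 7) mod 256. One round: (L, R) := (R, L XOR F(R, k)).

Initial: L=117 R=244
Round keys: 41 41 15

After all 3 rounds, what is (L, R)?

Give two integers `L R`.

Answer: 81 168

Derivation:
Round 1 (k=41): L=244 R=110
Round 2 (k=41): L=110 R=81
Round 3 (k=15): L=81 R=168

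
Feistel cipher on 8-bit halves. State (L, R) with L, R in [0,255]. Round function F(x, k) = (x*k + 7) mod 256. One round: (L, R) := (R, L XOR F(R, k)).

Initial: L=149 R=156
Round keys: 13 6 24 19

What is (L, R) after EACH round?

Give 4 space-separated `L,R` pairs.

Answer: 156,102 102,247 247,73 73,133

Derivation:
Round 1 (k=13): L=156 R=102
Round 2 (k=6): L=102 R=247
Round 3 (k=24): L=247 R=73
Round 4 (k=19): L=73 R=133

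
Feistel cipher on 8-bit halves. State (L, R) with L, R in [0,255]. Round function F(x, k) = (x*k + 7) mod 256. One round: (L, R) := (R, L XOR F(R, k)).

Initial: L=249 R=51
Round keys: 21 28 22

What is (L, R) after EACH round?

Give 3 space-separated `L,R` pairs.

Answer: 51,207 207,152 152,216

Derivation:
Round 1 (k=21): L=51 R=207
Round 2 (k=28): L=207 R=152
Round 3 (k=22): L=152 R=216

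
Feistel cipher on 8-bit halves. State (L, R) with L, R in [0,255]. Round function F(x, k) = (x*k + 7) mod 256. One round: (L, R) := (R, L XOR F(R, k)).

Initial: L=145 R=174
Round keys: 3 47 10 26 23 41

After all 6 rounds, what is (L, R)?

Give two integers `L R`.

Round 1 (k=3): L=174 R=128
Round 2 (k=47): L=128 R=41
Round 3 (k=10): L=41 R=33
Round 4 (k=26): L=33 R=72
Round 5 (k=23): L=72 R=94
Round 6 (k=41): L=94 R=93

Answer: 94 93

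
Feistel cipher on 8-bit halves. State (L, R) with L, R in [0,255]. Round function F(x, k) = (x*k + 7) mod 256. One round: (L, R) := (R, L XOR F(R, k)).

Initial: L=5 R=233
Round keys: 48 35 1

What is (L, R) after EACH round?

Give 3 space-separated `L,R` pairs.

Round 1 (k=48): L=233 R=178
Round 2 (k=35): L=178 R=180
Round 3 (k=1): L=180 R=9

Answer: 233,178 178,180 180,9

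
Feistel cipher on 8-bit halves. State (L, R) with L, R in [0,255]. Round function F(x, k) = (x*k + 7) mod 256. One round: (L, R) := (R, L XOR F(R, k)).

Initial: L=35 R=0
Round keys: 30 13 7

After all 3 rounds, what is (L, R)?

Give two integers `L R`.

Answer: 219 32

Derivation:
Round 1 (k=30): L=0 R=36
Round 2 (k=13): L=36 R=219
Round 3 (k=7): L=219 R=32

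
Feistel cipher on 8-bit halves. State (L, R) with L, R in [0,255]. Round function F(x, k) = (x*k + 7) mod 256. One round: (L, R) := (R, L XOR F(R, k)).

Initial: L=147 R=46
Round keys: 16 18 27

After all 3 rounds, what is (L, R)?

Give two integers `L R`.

Round 1 (k=16): L=46 R=116
Round 2 (k=18): L=116 R=1
Round 3 (k=27): L=1 R=86

Answer: 1 86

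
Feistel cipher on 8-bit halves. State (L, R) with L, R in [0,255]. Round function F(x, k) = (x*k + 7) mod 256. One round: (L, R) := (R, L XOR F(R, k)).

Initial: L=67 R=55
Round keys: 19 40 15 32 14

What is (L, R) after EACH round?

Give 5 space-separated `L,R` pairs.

Round 1 (k=19): L=55 R=95
Round 2 (k=40): L=95 R=232
Round 3 (k=15): L=232 R=192
Round 4 (k=32): L=192 R=239
Round 5 (k=14): L=239 R=217

Answer: 55,95 95,232 232,192 192,239 239,217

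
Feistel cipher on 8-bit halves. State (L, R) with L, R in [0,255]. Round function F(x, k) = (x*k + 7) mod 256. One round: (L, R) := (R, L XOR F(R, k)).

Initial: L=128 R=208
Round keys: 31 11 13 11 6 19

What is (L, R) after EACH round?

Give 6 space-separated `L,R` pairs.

Answer: 208,183 183,52 52,28 28,15 15,125 125,65

Derivation:
Round 1 (k=31): L=208 R=183
Round 2 (k=11): L=183 R=52
Round 3 (k=13): L=52 R=28
Round 4 (k=11): L=28 R=15
Round 5 (k=6): L=15 R=125
Round 6 (k=19): L=125 R=65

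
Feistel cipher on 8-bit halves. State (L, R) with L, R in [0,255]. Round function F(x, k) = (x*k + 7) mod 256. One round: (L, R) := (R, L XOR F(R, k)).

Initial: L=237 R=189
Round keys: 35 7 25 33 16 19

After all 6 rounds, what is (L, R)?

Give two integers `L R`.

Round 1 (k=35): L=189 R=51
Round 2 (k=7): L=51 R=209
Round 3 (k=25): L=209 R=67
Round 4 (k=33): L=67 R=123
Round 5 (k=16): L=123 R=244
Round 6 (k=19): L=244 R=88

Answer: 244 88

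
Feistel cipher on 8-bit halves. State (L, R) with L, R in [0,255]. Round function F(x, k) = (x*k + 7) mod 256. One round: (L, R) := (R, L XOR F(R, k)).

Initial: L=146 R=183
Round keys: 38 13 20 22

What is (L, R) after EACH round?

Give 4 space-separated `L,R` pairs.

Answer: 183,163 163,249 249,216 216,110

Derivation:
Round 1 (k=38): L=183 R=163
Round 2 (k=13): L=163 R=249
Round 3 (k=20): L=249 R=216
Round 4 (k=22): L=216 R=110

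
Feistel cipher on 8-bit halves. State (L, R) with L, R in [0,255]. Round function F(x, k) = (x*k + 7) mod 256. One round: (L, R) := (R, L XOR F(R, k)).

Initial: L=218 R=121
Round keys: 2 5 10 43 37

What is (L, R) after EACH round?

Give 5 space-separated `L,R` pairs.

Answer: 121,35 35,207 207,62 62,190 190,67

Derivation:
Round 1 (k=2): L=121 R=35
Round 2 (k=5): L=35 R=207
Round 3 (k=10): L=207 R=62
Round 4 (k=43): L=62 R=190
Round 5 (k=37): L=190 R=67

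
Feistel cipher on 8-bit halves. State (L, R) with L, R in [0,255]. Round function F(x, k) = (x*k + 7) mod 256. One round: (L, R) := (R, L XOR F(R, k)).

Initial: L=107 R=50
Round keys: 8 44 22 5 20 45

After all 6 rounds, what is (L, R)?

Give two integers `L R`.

Round 1 (k=8): L=50 R=252
Round 2 (k=44): L=252 R=101
Round 3 (k=22): L=101 R=73
Round 4 (k=5): L=73 R=17
Round 5 (k=20): L=17 R=18
Round 6 (k=45): L=18 R=32

Answer: 18 32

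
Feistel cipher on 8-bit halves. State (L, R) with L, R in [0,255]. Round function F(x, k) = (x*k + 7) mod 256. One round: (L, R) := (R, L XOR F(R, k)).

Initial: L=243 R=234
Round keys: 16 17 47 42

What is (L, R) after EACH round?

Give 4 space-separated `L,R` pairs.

Round 1 (k=16): L=234 R=84
Round 2 (k=17): L=84 R=113
Round 3 (k=47): L=113 R=146
Round 4 (k=42): L=146 R=138

Answer: 234,84 84,113 113,146 146,138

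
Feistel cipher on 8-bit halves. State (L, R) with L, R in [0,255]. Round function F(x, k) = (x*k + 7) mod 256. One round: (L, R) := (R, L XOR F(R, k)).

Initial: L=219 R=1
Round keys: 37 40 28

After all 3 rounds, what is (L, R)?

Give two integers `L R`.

Round 1 (k=37): L=1 R=247
Round 2 (k=40): L=247 R=158
Round 3 (k=28): L=158 R=184

Answer: 158 184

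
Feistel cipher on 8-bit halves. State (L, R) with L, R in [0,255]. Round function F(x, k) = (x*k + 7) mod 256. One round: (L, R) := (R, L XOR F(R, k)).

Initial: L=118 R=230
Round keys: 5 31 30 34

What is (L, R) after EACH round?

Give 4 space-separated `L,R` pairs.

Round 1 (k=5): L=230 R=243
Round 2 (k=31): L=243 R=146
Round 3 (k=30): L=146 R=208
Round 4 (k=34): L=208 R=53

Answer: 230,243 243,146 146,208 208,53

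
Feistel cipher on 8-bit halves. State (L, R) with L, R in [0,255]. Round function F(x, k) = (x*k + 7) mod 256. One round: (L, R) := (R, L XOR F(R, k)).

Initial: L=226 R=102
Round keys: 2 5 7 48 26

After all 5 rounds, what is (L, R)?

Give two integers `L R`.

Answer: 221 117

Derivation:
Round 1 (k=2): L=102 R=49
Round 2 (k=5): L=49 R=154
Round 3 (k=7): L=154 R=12
Round 4 (k=48): L=12 R=221
Round 5 (k=26): L=221 R=117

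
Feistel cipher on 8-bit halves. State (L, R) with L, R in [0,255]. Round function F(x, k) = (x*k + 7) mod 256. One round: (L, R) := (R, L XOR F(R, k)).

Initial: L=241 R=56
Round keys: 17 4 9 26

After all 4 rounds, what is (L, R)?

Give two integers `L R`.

Round 1 (k=17): L=56 R=78
Round 2 (k=4): L=78 R=7
Round 3 (k=9): L=7 R=8
Round 4 (k=26): L=8 R=208

Answer: 8 208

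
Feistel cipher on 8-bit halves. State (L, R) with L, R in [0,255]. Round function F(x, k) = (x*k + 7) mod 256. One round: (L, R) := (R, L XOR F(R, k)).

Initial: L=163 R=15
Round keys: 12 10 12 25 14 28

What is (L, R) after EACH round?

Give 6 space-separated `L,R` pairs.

Round 1 (k=12): L=15 R=24
Round 2 (k=10): L=24 R=248
Round 3 (k=12): L=248 R=191
Round 4 (k=25): L=191 R=86
Round 5 (k=14): L=86 R=4
Round 6 (k=28): L=4 R=33

Answer: 15,24 24,248 248,191 191,86 86,4 4,33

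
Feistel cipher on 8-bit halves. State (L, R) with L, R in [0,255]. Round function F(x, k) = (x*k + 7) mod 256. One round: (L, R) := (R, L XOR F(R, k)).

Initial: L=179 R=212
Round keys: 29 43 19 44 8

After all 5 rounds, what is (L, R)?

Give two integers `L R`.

Answer: 252 55

Derivation:
Round 1 (k=29): L=212 R=184
Round 2 (k=43): L=184 R=59
Round 3 (k=19): L=59 R=208
Round 4 (k=44): L=208 R=252
Round 5 (k=8): L=252 R=55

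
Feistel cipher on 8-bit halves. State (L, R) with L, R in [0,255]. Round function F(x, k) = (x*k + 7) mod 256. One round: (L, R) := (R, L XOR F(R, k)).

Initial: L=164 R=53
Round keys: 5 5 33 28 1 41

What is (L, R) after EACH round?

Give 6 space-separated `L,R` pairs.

Answer: 53,180 180,190 190,49 49,221 221,213 213,249

Derivation:
Round 1 (k=5): L=53 R=180
Round 2 (k=5): L=180 R=190
Round 3 (k=33): L=190 R=49
Round 4 (k=28): L=49 R=221
Round 5 (k=1): L=221 R=213
Round 6 (k=41): L=213 R=249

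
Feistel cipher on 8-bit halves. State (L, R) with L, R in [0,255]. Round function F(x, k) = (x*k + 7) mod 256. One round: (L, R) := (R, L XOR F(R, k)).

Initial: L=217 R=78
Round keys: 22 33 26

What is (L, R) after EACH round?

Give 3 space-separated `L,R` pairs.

Answer: 78,98 98,231 231,31

Derivation:
Round 1 (k=22): L=78 R=98
Round 2 (k=33): L=98 R=231
Round 3 (k=26): L=231 R=31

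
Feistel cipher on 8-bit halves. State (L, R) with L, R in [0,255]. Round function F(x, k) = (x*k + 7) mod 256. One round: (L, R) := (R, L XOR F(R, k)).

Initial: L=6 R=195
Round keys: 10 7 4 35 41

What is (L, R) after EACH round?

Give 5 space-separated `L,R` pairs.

Round 1 (k=10): L=195 R=163
Round 2 (k=7): L=163 R=191
Round 3 (k=4): L=191 R=160
Round 4 (k=35): L=160 R=88
Round 5 (k=41): L=88 R=191

Answer: 195,163 163,191 191,160 160,88 88,191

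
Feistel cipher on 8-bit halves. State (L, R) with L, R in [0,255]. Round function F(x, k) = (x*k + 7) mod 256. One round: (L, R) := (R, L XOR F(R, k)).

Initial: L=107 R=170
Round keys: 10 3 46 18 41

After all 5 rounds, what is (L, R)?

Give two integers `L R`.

Answer: 124 190

Derivation:
Round 1 (k=10): L=170 R=192
Round 2 (k=3): L=192 R=237
Round 3 (k=46): L=237 R=93
Round 4 (k=18): L=93 R=124
Round 5 (k=41): L=124 R=190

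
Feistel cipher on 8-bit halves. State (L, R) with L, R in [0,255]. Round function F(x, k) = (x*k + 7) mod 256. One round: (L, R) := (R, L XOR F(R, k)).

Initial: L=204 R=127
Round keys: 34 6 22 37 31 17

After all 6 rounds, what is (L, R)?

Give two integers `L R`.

Answer: 6 38

Derivation:
Round 1 (k=34): L=127 R=41
Round 2 (k=6): L=41 R=130
Round 3 (k=22): L=130 R=26
Round 4 (k=37): L=26 R=75
Round 5 (k=31): L=75 R=6
Round 6 (k=17): L=6 R=38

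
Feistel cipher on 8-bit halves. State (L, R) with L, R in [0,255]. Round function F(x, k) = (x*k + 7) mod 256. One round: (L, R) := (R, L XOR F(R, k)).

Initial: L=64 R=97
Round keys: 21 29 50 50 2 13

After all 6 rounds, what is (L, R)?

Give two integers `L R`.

Answer: 130 214

Derivation:
Round 1 (k=21): L=97 R=188
Round 2 (k=29): L=188 R=50
Round 3 (k=50): L=50 R=119
Round 4 (k=50): L=119 R=119
Round 5 (k=2): L=119 R=130
Round 6 (k=13): L=130 R=214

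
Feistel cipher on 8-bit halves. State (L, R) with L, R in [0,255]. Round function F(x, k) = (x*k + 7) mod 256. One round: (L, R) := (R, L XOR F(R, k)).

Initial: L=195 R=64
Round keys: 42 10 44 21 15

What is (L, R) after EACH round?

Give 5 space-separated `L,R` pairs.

Round 1 (k=42): L=64 R=68
Round 2 (k=10): L=68 R=239
Round 3 (k=44): L=239 R=95
Round 4 (k=21): L=95 R=61
Round 5 (k=15): L=61 R=197

Answer: 64,68 68,239 239,95 95,61 61,197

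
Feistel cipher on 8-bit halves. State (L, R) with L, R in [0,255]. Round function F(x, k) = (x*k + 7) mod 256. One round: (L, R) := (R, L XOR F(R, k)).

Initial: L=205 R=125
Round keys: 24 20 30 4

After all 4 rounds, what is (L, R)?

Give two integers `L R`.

Answer: 81 217

Derivation:
Round 1 (k=24): L=125 R=114
Round 2 (k=20): L=114 R=146
Round 3 (k=30): L=146 R=81
Round 4 (k=4): L=81 R=217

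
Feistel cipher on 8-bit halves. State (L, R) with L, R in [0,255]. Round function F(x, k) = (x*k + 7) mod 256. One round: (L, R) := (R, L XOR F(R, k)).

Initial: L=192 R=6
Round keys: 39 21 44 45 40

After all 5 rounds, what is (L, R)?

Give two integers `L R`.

Answer: 247 17

Derivation:
Round 1 (k=39): L=6 R=49
Round 2 (k=21): L=49 R=10
Round 3 (k=44): L=10 R=142
Round 4 (k=45): L=142 R=247
Round 5 (k=40): L=247 R=17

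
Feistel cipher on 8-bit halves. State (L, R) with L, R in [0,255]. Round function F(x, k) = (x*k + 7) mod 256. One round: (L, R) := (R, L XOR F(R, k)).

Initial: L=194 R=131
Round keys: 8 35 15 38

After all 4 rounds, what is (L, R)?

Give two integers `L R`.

Round 1 (k=8): L=131 R=221
Round 2 (k=35): L=221 R=189
Round 3 (k=15): L=189 R=199
Round 4 (k=38): L=199 R=44

Answer: 199 44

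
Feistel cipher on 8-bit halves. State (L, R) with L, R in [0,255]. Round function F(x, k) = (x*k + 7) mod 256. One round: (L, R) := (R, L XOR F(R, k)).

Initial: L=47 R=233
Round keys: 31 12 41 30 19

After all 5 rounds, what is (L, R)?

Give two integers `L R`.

Round 1 (k=31): L=233 R=17
Round 2 (k=12): L=17 R=58
Round 3 (k=41): L=58 R=64
Round 4 (k=30): L=64 R=189
Round 5 (k=19): L=189 R=78

Answer: 189 78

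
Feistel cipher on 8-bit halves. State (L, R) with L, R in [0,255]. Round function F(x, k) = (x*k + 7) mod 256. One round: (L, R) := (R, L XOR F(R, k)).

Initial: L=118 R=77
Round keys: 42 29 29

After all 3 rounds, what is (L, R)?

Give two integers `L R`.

Round 1 (k=42): L=77 R=223
Round 2 (k=29): L=223 R=7
Round 3 (k=29): L=7 R=13

Answer: 7 13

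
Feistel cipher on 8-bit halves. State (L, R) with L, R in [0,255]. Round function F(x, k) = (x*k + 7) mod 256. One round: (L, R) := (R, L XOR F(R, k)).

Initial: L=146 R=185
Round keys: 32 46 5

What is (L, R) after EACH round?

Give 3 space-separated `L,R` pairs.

Round 1 (k=32): L=185 R=181
Round 2 (k=46): L=181 R=52
Round 3 (k=5): L=52 R=190

Answer: 185,181 181,52 52,190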